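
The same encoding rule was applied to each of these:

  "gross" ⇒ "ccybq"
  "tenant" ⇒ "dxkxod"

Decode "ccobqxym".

congress

The output letters match the input read backwards, each shifted +10: gross reversed is ssorg. Two steps: reverse the string, then apply a Caesar shift of +10.
Decoding ccobqxym: shift back: c−10=s, c−10=s, o−10=e, b−10=r, q−10=g, x−10=n, y−10=o, m−10=c → ssergnoc; then reverse → congress.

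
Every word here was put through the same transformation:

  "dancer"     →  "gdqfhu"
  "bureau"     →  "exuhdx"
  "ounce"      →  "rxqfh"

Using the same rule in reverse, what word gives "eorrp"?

Compare letters: d→g is +3, a→d is +3, n→q is +3 — a constant shift. This is a Caesar cipher with shift 3.
Undoing it on eorrp: e−3=b, o−3=l, r−3=o, r−3=o, p−3=m.

bloom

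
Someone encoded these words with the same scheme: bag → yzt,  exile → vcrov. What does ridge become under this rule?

irwtv

Each pair mirrors across the alphabet (b↔y, a↔z, g↔t): positions sum to 25. This is the alphabet-reversal cipher (Atbash): a becomes z, b becomes y, etc.
On ridge: r↔i, i↔r, d↔w, g↔t, e↔v.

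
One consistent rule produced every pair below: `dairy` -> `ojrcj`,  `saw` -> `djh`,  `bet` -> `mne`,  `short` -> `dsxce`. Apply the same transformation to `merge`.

xncrn

Vowels shift forward by 9 and consonants shift forward by 11.
On merge: m(cons)+11=x, e(vowel)+9=n, r(cons)+11=c, g(cons)+11=r, e(vowel)+9=n.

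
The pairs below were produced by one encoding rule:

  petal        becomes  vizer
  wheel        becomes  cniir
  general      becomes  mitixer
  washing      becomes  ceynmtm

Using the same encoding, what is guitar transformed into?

Two shifts are in play — +4 for a/e/i/o/u, +6 for every other letter.
Applying it to guitar: g(cons)+6=m, u(vowel)+4=y, i(vowel)+4=m, t(cons)+6=z, a(vowel)+4=e, r(cons)+6=x.

mymzex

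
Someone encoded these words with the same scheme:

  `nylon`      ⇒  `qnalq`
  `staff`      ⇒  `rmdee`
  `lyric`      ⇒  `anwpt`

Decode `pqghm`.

n(13)→q(16) and y(24)→n(13) fit y≡21x+3 (mod 26); the inverse of 21 mod 26 is 5. This is an affine cipher: with a=0,…,z=25, each position x becomes (21x+3) mod 26.
Undoing it on pqghm: p(15)→5·(15−3)≡8=i; q(16)→5·(16−3)≡13=n; g(6)→5·(6−3)≡15=p; h(7)→5·(7−3)≡20=u; m(12)→5·(12−3)≡19=t (all mod 26).

input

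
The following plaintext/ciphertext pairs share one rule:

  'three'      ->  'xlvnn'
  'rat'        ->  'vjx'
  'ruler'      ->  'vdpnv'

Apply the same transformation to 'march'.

The shift depends on letter class: consonant t→x is +4, but vowel e→n is +9. Two shifts are in play — +9 for a/e/i/o/u, +4 for every other letter.
Applying it to march: m(cons)+4=q, a(vowel)+9=j, r(cons)+4=v, c(cons)+4=g, h(cons)+4=l.

qjvgl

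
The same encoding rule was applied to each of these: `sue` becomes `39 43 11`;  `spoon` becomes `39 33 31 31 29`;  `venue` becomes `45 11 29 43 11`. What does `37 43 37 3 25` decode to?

rural

The formula is n = 2×(alphabet index, a=1) + 1.
Decoding 37 43 37 3 25: 37→(37−1)÷2=18=r, 43→(43−1)÷2=21=u, 37→(37−1)÷2=18=r, 3→(3−1)÷2=1=a, 25→(25−1)÷2=12=l.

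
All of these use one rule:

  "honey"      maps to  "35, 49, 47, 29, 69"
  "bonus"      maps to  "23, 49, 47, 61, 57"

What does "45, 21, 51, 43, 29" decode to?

The formula is n = 2×(alphabet index, a=1) + 19.
Reversing it on 45, 21, 51, 43, 29: 45→(45−19)÷2=13=m, 21→(21−19)÷2=1=a, 51→(51−19)÷2=16=p, 43→(43−19)÷2=12=l, 29→(29−19)÷2=5=e.

maple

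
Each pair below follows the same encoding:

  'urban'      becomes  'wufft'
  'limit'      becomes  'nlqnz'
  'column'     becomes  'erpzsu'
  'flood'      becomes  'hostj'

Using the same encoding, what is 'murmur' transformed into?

In urban: u→w is +2, r→u is +3, b→f is +4, a→f is +5 — the shift increases by 1 each position. Each letter shifts forward by (position + 2), i.e. 2, 3, 4, … — the shift grows by one for each successive letter.
Applying it to murmur: m+2=o, u+3=x, r+4=v, m+5=r, u+6=a, r+7=y.

oxvray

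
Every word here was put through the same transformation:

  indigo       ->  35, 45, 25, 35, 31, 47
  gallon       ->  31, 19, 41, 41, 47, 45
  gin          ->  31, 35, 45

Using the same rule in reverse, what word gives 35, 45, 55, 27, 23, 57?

insect

i(#9)→35 and n(#14)→45: differences scale by 2, so n = 2·pos + 17. Each letter becomes 2×(its alphabet position, a=1..z=26) + 17.
Decoding 35, 45, 55, 27, 23, 57: 35→(35−17)÷2=9=i, 45→(45−17)÷2=14=n, 55→(55−17)÷2=19=s, 27→(27−17)÷2=5=e, 23→(23−17)÷2=3=c, 57→(57−17)÷2=20=t.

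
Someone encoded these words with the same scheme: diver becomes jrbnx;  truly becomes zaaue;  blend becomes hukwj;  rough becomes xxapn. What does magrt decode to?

Shifts by position in diver: pos 0: d→j (+6), pos 1: i→r (+9), pos 2: v→b (+6), pos 3: e→n (+9) — repeating every 2. A repeating key of period 2 is used — shifts +6, +9 over and over.
Undoing it on magrt: m−6=g, a−9=r, g−6=a, r−9=i, t−6=n.

grain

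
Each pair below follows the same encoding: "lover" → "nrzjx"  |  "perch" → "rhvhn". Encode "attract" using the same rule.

In lover: l→n is +2, o→r is +3, v→z is +4, e→j is +5 — the shift increases by 1 each position. Each letter shifts forward by (position + 2), i.e. 2, 3, 4, … — the shift grows by one for each successive letter.
For attract: a+2=c, t+3=w, t+4=x, r+5=w, a+6=g, c+7=j, t+8=b.

cwxwgjb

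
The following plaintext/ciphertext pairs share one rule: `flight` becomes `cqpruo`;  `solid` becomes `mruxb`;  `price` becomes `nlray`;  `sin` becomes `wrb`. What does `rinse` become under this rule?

nbwra

The output letters match the input read backwards, each shifted +9: flight reversed is thgilf. Two steps: reverse the string, then apply a Caesar shift of +9.
On rinse: reverse → esnir; then shift: e+9=n, s+9=b, n+9=w, i+9=r, r+9=a.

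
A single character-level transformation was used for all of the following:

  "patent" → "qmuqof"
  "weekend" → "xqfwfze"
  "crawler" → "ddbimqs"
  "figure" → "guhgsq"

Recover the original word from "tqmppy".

Shifts by position in patent: pos 0: p→q (+1), pos 1: a→m (+12), pos 2: t→u (+1), pos 3: e→q (+12) — repeating every 2. The shifts repeat in a cycle of length 2: positions 0,1,… shift by +1, +12, then the pattern repeats.
Decoding tqmppy: t−1=s, q−12=e, m−1=l, p−12=d, p−1=o, y−12=m.

seldom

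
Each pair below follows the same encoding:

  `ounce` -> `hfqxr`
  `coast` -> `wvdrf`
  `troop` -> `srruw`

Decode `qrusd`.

apron

The output letters match the input read backwards, each shifted +3: ounce reversed is ecnuo. Two steps: reverse the string, then apply a Caesar shift of +3.
Reversing it on qrusd: shift back: q−3=n, r−3=o, u−3=r, s−3=p, d−3=a → norpa; then reverse → apron.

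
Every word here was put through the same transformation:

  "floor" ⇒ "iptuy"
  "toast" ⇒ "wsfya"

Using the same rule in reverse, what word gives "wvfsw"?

In floor: f→i is +3, l→p is +4, o→t is +5, o→u is +6 — the shift increases by 1 each position. Letter i (0-indexed) is shifted by i+3, so successive shifts are 3, 4, 5, ….
Undoing it on wvfsw: w−3=t, v−4=r, f−5=a, s−6=m, w−7=p.

tramp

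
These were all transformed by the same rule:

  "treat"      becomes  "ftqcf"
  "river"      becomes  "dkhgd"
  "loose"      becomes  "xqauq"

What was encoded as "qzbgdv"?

expert

Shifts by position in treat: pos 0: t→f (+12), pos 1: r→t (+2), pos 2: e→q (+12), pos 3: a→c (+2) — repeating every 2. It's a Vigenère-style cipher with numeric key [12,2]: position i shifts by key[i mod 2].
Reversing it on qzbgdv: q−12=e, z−2=x, b−12=p, g−2=e, d−12=r, v−2=t.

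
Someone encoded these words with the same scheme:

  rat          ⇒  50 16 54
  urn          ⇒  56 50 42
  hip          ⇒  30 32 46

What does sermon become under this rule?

52 24 50 40 44 42

r(#18)→50 and a(#1)→16: differences scale by 2, so n = 2·pos + 14. The formula is n = 2×(alphabet index, a=1) + 14.
Applying it to sermon: s=19→52, e=5→24, r=18→50, m=13→40, o=15→44, n=14→42.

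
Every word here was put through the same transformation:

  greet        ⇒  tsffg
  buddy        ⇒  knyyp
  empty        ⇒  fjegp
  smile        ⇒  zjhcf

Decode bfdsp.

g(6)→t(19) and r(17)→s(18) fit y≡7x+3 (mod 26); the inverse of 7 mod 26 is 15. Each letter's alphabet position (a=0..z=25) is mapped through 7·x+3 mod 26 — an affine cipher.
Reversing it on bfdsp: b(1)→15·(1−3)≡22=w; f(5)→15·(5−3)≡4=e; d(3)→15·(3−3)≡0=a; s(18)→15·(18−3)≡17=r; p(15)→15·(15−3)≡24=y (all mod 26).

weary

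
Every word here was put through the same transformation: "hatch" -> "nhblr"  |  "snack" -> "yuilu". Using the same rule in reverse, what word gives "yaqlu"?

In hatch: h→n is +6, a→h is +7, t→b is +8, c→l is +9 — the shift increases by 1 each position. Letter i (0-indexed) is shifted by i+6, so successive shifts are 6, 7, 8, ….
Undoing it on yaqlu: y−6=s, a−7=t, q−8=i, l−9=c, u−10=k.

stick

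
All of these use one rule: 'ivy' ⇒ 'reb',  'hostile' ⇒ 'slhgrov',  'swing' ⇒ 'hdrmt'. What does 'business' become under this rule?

Each pair mirrors across the alphabet (i↔r, v↔e, y↔b): positions sum to 25. This is the alphabet-reversal cipher (Atbash): a becomes z, b becomes y, etc.
For business: b↔y, u↔f, s↔h, i↔r, n↔m, e↔v, s↔h, s↔h.

yfhrmvhh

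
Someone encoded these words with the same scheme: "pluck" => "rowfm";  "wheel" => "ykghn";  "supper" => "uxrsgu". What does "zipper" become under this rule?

blrsgu

Shifts by position in pluck: pos 0: p→r (+2), pos 1: l→o (+3), pos 2: u→w (+2), pos 3: c→f (+3) — repeating every 2. A repeating key of period 2 is used — shifts +2, +3 over and over.
On zipper: z+2=b, i+3=l, p+2=r, p+3=s, e+2=g, r+3=u.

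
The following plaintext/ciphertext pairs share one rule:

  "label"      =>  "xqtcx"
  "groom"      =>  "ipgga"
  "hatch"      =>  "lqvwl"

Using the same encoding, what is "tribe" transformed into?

l(11)→x(23) and a(0)→q(16) fit y≡3x+16 (mod 26); the inverse of 3 mod 26 is 9. Each letter's alphabet position (a=0..z=25) is mapped through 3·x+16 mod 26 — an affine cipher.
On tribe: t(19)→3·19+16≡21=v; r(17)→3·17+16≡15=p; i(8)→3·8+16≡14=o; b(1)→3·1+16≡19=t; e(4)→3·4+16≡2=c (all mod 26).

vpotc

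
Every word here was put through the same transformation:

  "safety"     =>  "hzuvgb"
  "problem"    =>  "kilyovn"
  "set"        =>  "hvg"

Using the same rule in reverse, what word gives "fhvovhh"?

useless

Each letter is replaced by its mirror in the alphabet: a↔z, b↔y, c↔x, and so on (the Atbash cipher).
Reversing it on fhvovhh: f↔u, h↔s, v↔e, o↔l, v↔e, h↔s, h↔s.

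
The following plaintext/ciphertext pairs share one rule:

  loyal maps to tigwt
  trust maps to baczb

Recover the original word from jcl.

The output letters match the input read backwards, each shifted +8: loyal reversed is layol. Read the word backwards and shift each letter +8.
Reversing it on jcl: shift back: j−8=b, c−8=u, l−8=d → bud; then reverse → dub.

dub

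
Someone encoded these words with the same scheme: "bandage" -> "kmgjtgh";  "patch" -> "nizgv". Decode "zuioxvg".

apricot

The output letters match the input read backwards, each shifted +6: bandage reversed is egadnab. Read the word backwards and shift each letter +6.
Reversing it on zuioxvg: shift back: z−6=t, u−6=o, i−6=c, o−6=i, x−6=r, v−6=p, g−6=a → tocirpa; then reverse → apricot.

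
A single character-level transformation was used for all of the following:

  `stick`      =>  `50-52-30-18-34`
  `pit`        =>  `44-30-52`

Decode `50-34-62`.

The formula is n = 2×(alphabet index, a=1) + 12.
Reversing it on 50-34-62: 50→(50−12)÷2=19=s, 34→(34−12)÷2=11=k, 62→(62−12)÷2=25=y.

sky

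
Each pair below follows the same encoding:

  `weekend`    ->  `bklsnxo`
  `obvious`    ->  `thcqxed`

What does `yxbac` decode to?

trust

Letter i (0-indexed) is shifted by i+5, so successive shifts are 5, 6, 7, ….
Decoding yxbac: y−5=t, x−6=r, b−7=u, a−8=s, c−9=t.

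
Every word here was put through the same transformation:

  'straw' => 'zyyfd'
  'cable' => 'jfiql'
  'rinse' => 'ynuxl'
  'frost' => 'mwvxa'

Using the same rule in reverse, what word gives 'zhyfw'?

scrap

The shifts repeat in a cycle of length 2: positions 0,1,… shift by +7, +5, then the pattern repeats.
Decoding zhyfw: z−7=s, h−5=c, y−7=r, f−5=a, w−7=p.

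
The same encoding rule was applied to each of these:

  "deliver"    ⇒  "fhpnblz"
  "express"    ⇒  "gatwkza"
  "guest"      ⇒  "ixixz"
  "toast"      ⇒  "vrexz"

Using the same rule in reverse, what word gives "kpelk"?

In deliver: d→f is +2, e→h is +3, l→p is +4, i→n is +5 — the shift increases by 1 each position. The shift increases by 1 at each position, starting from +2: 2, 3, 4, ….
Decoding kpelk: k−2=i, p−3=m, e−4=a, l−5=g, k−6=e.

image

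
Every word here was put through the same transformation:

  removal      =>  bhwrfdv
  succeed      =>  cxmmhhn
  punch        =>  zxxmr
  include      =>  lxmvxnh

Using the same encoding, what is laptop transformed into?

vdzdrz

Vowels shift forward by 3 and consonants shift forward by 10.
On laptop: l(cons)+10=v, a(vowel)+3=d, p(cons)+10=z, t(cons)+10=d, o(vowel)+3=r, p(cons)+10=z.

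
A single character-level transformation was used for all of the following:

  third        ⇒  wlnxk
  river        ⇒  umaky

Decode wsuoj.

topic

In third: t→w is +3, h→l is +4, i→n is +5, r→x is +6 — the shift increases by 1 each position. Each letter shifts forward by (position + 3), i.e. 3, 4, 5, … — the shift grows by one for each successive letter.
Undoing it on wsuoj: w−3=t, s−4=o, u−5=p, o−6=i, j−7=c.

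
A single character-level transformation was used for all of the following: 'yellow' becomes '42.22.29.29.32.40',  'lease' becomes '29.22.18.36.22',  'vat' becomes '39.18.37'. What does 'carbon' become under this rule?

y is letter #25 and maps to 42: an offset of 17. The number is (letter's place in the alphabet, a=1) + 17.
On carbon: c=3→20, a=1→18, r=18→35, b=2→19, o=15→32, n=14→31.

20.18.35.19.32.31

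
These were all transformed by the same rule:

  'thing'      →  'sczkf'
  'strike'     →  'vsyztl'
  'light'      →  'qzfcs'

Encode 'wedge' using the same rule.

Treating letters as 0–25, the rule is x ↦ 23x + 23 (mod 26).
Applying it to wedge: w(22)→23·22+23≡9=j; e(4)→23·4+23≡11=l; d(3)→23·3+23≡14=o; g(6)→23·6+23≡5=f; e(4)→23·4+23≡11=l (all mod 26).

jlofl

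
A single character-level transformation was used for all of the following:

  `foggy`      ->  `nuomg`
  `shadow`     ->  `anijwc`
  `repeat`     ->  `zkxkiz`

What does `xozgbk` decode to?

It's a Vigenère-style cipher with numeric key [8,6]: position i shifts by key[i mod 2].
Reversing it on xozgbk: x−8=p, o−6=i, z−8=r, g−6=a, b−8=t, k−6=e.

pirate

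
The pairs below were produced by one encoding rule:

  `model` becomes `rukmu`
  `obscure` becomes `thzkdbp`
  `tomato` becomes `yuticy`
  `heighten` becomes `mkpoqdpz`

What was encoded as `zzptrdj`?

utility

In model: m→r is +5, o→u is +6, d→k is +7, e→m is +8 — the shift increases by 1 each position. Each letter shifts forward by (position + 5), i.e. 5, 6, 7, … — the shift grows by one for each successive letter.
Reversing it on zzptrdj: z−5=u, z−6=t, p−7=i, t−8=l, r−9=i, d−10=t, j−11=y.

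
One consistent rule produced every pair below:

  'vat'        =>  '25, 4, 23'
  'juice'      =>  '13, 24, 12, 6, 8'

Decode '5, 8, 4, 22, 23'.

v is letter #22 and maps to 25: an offset of 3. The number is (letter's place in the alphabet, a=1) + 3.
Decoding 5, 8, 4, 22, 23: 5→(5−3)÷1=2=b, 8→(8−3)÷1=5=e, 4→(4−3)÷1=1=a, 22→(22−3)÷1=19=s, 23→(23−3)÷1=20=t.

beast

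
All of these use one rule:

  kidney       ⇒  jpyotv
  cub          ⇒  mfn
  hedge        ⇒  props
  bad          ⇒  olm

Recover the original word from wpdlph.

Read the word backwards and shift each letter +11.
Reversing it on wpdlph: shift back: w−11=l, p−11=e, d−11=s, l−11=a, p−11=e, h−11=w → lesaew; then reverse → weasel.

weasel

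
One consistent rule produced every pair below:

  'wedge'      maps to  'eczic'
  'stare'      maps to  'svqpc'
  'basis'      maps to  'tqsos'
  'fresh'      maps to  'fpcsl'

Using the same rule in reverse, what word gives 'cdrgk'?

enjoy

w(22)→e(4) and e(4)→c(2) fit y≡3x+16 (mod 26); the inverse of 3 mod 26 is 9. This is an affine cipher: with a=0,…,z=25, each position x becomes (3x+16) mod 26.
Reversing it on cdrgk: c(2)→9·(2−16)≡4=e; d(3)→9·(3−16)≡13=n; r(17)→9·(17−16)≡9=j; g(6)→9·(6−16)≡14=o; k(10)→9·(10−16)≡24=y (all mod 26).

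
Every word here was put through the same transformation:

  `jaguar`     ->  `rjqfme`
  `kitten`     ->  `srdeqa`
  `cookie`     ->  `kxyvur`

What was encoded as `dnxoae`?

The shift increases by 1 at each position, starting from +8: 8, 9, 10, ….
Undoing it on dnxoae: d−8=v, n−9=e, x−10=n, o−11=d, a−12=o, e−13=r.

vendor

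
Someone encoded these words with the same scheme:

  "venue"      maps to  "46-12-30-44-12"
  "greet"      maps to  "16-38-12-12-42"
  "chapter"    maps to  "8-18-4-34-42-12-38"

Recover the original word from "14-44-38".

The formula is n = 2×(alphabet index, a=1) + 2.
Decoding 14-44-38: 14→(14−2)÷2=6=f, 44→(44−2)÷2=21=u, 38→(38−2)÷2=18=r.

fur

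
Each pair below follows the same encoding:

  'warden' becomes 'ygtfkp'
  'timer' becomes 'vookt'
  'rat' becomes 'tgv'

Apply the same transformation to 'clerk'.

enktm

The shift depends on letter class: consonant w→y is +2, but vowel a→g is +6. Two shifts are in play — +6 for a/e/i/o/u, +2 for every other letter.
On clerk: c(cons)+2=e, l(cons)+2=n, e(vowel)+6=k, r(cons)+2=t, k(cons)+2=m.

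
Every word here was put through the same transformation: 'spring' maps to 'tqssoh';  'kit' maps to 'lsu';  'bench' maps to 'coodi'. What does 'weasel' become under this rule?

The shift depends on letter class: consonant s→t is +1, but vowel i→s is +10. Vowels shift forward by 10 and consonants shift forward by 1.
On weasel: w(cons)+1=x, e(vowel)+10=o, a(vowel)+10=k, s(cons)+1=t, e(vowel)+10=o, l(cons)+1=m.

xoktom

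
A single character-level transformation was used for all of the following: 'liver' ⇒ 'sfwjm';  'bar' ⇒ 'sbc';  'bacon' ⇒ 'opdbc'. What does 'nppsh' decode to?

groom

The output letters match the input read backwards, each shifted +1: liver reversed is revil. Two steps: reverse the string, then apply a Caesar shift of +1.
Reversing it on nppsh: shift back: n−1=m, p−1=o, p−1=o, s−1=r, h−1=g → moorg; then reverse → groom.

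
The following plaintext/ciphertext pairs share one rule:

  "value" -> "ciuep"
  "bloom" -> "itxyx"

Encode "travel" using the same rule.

azjfpx

The shift increases by 1 at each position, starting from +7: 7, 8, 9, ….
On travel: t+7=a, r+8=z, a+9=j, v+10=f, e+11=p, l+12=x.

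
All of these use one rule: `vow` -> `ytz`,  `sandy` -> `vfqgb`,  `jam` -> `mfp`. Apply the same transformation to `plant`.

The shift depends on letter class: consonant v→y is +3, but vowel o→t is +5. The rule splits by letter class: vowels +5, consonants +3.
On plant: p(cons)+3=s, l(cons)+3=o, a(vowel)+5=f, n(cons)+3=q, t(cons)+3=w.

sofqw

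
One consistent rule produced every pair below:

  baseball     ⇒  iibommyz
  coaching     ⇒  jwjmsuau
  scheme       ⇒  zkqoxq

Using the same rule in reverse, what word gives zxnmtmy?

special

In baseball: b→i is +7, a→i is +8, s→b is +9, e→o is +10 — the shift increases by 1 each position. The shift increases by 1 at each position, starting from +7: 7, 8, 9, ….
Reversing it on zxnmtmy: z−7=s, x−8=p, n−9=e, m−10=c, t−11=i, m−12=a, y−13=l.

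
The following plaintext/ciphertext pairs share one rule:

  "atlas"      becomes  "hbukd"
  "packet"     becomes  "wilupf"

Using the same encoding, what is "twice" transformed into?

aermp

In atlas: a→h is +7, t→b is +8, l→u is +9, a→k is +10 — the shift increases by 1 each position. Letter i (0-indexed) is shifted by i+7, so successive shifts are 7, 8, 9, ….
For twice: t+7=a, w+8=e, i+9=r, c+10=m, e+11=p.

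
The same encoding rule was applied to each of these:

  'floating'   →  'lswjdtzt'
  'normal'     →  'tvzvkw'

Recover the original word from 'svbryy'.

motion

In floating: f→l is +6, l→s is +7, o→w is +8, a→j is +9 — the shift increases by 1 each position. The shift increases by 1 at each position, starting from +6: 6, 7, 8, ….
Decoding svbryy: s−6=m, v−7=o, b−8=t, r−9=i, y−10=o, y−11=n.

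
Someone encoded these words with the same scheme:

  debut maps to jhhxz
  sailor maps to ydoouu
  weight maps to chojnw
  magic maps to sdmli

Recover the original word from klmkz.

eight

Shifts by position in debut: pos 0: d→j (+6), pos 1: e→h (+3), pos 2: b→h (+6), pos 3: u→x (+3) — repeating every 2. It's a Vigenère-style cipher with numeric key [6,3]: position i shifts by key[i mod 2].
Undoing it on klmkz: k−6=e, l−3=i, m−6=g, k−3=h, z−6=t.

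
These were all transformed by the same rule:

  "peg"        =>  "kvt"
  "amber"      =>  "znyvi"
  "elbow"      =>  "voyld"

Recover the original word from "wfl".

Each pair mirrors across the alphabet (p↔k, e↔v, g↔t): positions sum to 25. Letters are reflected about the middle of the alphabet (position → 25−position): Atbash.
Decoding wfl: w↔d, f↔u, l↔o.

duo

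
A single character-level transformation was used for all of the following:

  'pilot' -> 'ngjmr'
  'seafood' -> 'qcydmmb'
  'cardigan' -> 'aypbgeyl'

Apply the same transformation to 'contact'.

Compare letters: p→n is +24, i→g is +24, l→j is +24 — a constant shift. Each letter is shifted forward by 24 in the alphabet (a Caesar shift of +24).
Applying it to contact: c+24=a, o+24=m, n+24=l, t+24=r, a+24=y, c+24=a, t+24=r.

amlryar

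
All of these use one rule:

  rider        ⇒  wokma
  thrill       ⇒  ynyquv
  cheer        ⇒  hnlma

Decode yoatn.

In rider: r→w is +5, i→o is +6, d→k is +7, e→m is +8 — the shift increases by 1 each position. Letter i (0-indexed) is shifted by i+5, so successive shifts are 5, 6, 7, ….
Decoding yoatn: y−5=t, o−6=i, a−7=t, t−8=l, n−9=e.

title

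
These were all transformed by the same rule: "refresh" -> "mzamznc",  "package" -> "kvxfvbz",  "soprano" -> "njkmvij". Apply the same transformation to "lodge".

gjybz

Compare letters: r→m is +21, e→z is +21, f→a is +21 — a constant shift. Each letter is shifted forward by 21 in the alphabet (a Caesar shift of +21).
Applying it to lodge: l+21=g, o+21=j, d+21=y, g+21=b, e+21=z.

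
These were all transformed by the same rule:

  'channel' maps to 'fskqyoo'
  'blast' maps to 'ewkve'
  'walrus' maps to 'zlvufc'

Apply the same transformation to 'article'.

dcdlnvh

Shifts by position in channel: pos 0: c→f (+3), pos 1: h→s (+11), pos 2: a→k (+10), pos 3: n→q (+3), pos 4: n→y (+11), pos 5: e→o (+10) — repeating every 3. A repeating key of period 3 is used — shifts +3, +11, +10 over and over.
For article: a+3=d, r+11=c, t+10=d, i+3=l, c+11=n, l+10=v, e+3=h.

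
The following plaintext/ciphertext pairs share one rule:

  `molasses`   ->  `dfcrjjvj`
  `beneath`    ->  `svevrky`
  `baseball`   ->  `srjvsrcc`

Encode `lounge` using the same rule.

Compare letters: m→d is +17, o→f is +17, l→c is +17 — a constant shift. It's a constant shift of +17 (ROT17).
Applying it to lounge: l+17=c, o+17=f, u+17=l, n+17=e, g+17=x, e+17=v.

cflexv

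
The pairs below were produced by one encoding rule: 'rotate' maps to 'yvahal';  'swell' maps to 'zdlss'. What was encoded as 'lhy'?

ear

Compare letters: r→y is +7, o→v is +7, t→a is +7 — a constant shift. Each letter is shifted forward by 7 in the alphabet (a Caesar shift of +7).
Decoding lhy: l−7=e, h−7=a, y−7=r.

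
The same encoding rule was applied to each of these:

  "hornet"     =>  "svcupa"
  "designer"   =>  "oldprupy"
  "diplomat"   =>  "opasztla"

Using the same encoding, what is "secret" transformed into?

dlnypa

It's a Vigenère-style cipher with numeric key [11,7]: position i shifts by key[i mod 2].
For secret: s+11=d, e+7=l, c+11=n, r+7=y, e+11=p, t+7=a.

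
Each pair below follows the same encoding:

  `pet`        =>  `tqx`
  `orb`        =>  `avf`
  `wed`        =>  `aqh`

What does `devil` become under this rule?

The rule splits by letter class: vowels +12, consonants +4.
On devil: d(cons)+4=h, e(vowel)+12=q, v(cons)+4=z, i(vowel)+12=u, l(cons)+4=p.

hqzup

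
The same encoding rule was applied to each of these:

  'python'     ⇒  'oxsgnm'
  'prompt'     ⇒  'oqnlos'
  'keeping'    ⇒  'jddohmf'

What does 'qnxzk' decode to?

royal

It's a constant shift of +25 (ROT25).
Decoding qnxzk: q−25=r, n−25=o, x−25=y, z−25=a, k−25=l.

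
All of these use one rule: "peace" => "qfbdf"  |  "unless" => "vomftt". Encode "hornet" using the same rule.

Compare letters: p→q is +1, e→f is +1, a→b is +1 — a constant shift. This is a Caesar cipher with shift 1.
On hornet: h+1=i, o+1=p, r+1=s, n+1=o, e+1=f, t+1=u.

ipsofu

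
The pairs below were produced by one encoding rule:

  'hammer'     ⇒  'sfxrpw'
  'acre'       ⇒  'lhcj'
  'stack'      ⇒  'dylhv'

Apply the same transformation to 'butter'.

Shifts by position in hammer: pos 0: h→s (+11), pos 1: a→f (+5), pos 2: m→x (+11), pos 3: m→r (+5) — repeating every 2. A repeating key of period 2 is used — shifts +11, +5 over and over.
Applying it to butter: b+11=m, u+5=z, t+11=e, t+5=y, e+11=p, r+5=w.

mzeypw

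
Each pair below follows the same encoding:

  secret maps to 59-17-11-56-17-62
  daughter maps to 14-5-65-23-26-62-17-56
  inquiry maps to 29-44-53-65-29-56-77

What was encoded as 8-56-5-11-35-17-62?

s(#19)→59 and e(#5)→17: differences scale by 3, so n = 3·pos + 2. The formula is n = 3×(alphabet index, a=1) + 2.
Decoding 8-56-5-11-35-17-62: 8→(8−2)÷3=2=b, 56→(56−2)÷3=18=r, 5→(5−2)÷3=1=a, 11→(11−2)÷3=3=c, 35→(35−2)÷3=11=k, 17→(17−2)÷3=5=e, 62→(62−2)÷3=20=t.

bracket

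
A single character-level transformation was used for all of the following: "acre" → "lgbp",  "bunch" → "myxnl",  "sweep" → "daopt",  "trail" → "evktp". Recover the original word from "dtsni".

spice

Shifts by position in acre: pos 0: a→l (+11), pos 1: c→g (+4), pos 2: r→b (+10), pos 3: e→p (+11) — repeating every 3. The shifts repeat in a cycle of length 3: positions 0,1,… shift by +11, +4, +10, then the pattern repeats.
Decoding dtsni: d−11=s, t−4=p, s−10=i, n−11=c, i−4=e.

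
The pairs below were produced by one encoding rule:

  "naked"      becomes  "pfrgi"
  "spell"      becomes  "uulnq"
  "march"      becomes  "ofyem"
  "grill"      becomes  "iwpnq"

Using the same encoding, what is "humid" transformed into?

It's a Vigenère-style cipher with numeric key [2,5,7]: position i shifts by key[i mod 3].
Applying it to humid: h+2=j, u+5=z, m+7=t, i+2=k, d+5=i.

jztki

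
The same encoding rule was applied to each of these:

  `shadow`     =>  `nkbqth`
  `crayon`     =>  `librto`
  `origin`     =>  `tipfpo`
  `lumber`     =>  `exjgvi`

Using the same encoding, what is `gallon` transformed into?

fbeeto

Each letter's alphabet position (a=0..z=25) is mapped through 5·x+1 mod 26 — an affine cipher.
On gallon: g(6)→5·6+1≡5=f; a(0)→5·0+1≡1=b; l(11)→5·11+1≡4=e; l(11)→5·11+1≡4=e; o(14)→5·14+1≡19=t; n(13)→5·13+1≡14=o (all mod 26).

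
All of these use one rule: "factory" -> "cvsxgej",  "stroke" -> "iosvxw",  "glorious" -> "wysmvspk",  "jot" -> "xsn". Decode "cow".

sky

The output letters match the input read backwards, each shifted +4: factory reversed is yrotcaf. Two steps: reverse the string, then apply a Caesar shift of +4.
Reversing it on cow: shift back: c−4=y, o−4=k, w−4=s → yks; then reverse → sky.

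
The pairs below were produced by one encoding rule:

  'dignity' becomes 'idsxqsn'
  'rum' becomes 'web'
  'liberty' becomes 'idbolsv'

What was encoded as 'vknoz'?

The output letters match the input read backwards, each shifted +10: dignity reversed is ytingid. Read the word backwards and shift each letter +10.
Decoding vknoz: shift back: v−10=l, k−10=a, n−10=d, o−10=e, z−10=p → ladep; then reverse → pedal.

pedal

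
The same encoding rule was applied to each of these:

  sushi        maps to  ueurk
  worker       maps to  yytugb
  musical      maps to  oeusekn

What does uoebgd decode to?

Shifts by position in sushi: pos 0: s→u (+2), pos 1: u→e (+10), pos 2: s→u (+2), pos 3: h→r (+10) — repeating every 2. The shifts repeat in a cycle of length 2: positions 0,1,… shift by +2, +10, then the pattern repeats.
Undoing it on uoebgd: u−2=s, o−10=e, e−2=c, b−10=r, g−2=e, d−10=t.

secret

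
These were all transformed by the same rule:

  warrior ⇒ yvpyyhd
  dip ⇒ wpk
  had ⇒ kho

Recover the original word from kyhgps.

lizard

The output letters match the input read backwards, each shifted +7: warrior reversed is roirraw. The word is reversed, then every letter is shifted forward by 7.
Decoding kyhgps: shift back: k−7=d, y−7=r, h−7=a, g−7=z, p−7=i, s−7=l → drazil; then reverse → lizard.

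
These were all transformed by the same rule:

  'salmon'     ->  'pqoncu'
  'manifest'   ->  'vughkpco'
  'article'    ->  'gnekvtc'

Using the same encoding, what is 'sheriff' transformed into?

The output letters match the input read backwards, each shifted +2: salmon reversed is nomlas. Read the word backwards and shift each letter +2.
On sheriff: reverse → ffirehs; then shift: f+2=h, f+2=h, i+2=k, r+2=t, e+2=g, h+2=j, s+2=u.

hhktgju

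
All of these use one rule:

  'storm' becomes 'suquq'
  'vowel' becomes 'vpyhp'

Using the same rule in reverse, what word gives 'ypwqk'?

The shift increases by 1 at each position, starting from +0: 0, 1, 2, ….
Undoing it on ypwqk: y−0=y, p−1=o, w−2=u, q−3=n, k−4=g.

young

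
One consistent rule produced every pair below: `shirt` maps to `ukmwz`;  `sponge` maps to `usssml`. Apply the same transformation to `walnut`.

ydpsaa

In shirt: s→u is +2, h→k is +3, i→m is +4, r→w is +5 — the shift increases by 1 each position. Letter i (0-indexed) is shifted by i+2, so successive shifts are 2, 3, 4, ….
For walnut: w+2=y, a+3=d, l+4=p, n+5=s, u+6=a, t+7=a.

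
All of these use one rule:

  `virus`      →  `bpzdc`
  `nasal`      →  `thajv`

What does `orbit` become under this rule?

uyjrd

Letter i (0-indexed) is shifted by i+6, so successive shifts are 6, 7, 8, ….
Applying it to orbit: o+6=u, r+7=y, b+8=j, i+9=r, t+10=d.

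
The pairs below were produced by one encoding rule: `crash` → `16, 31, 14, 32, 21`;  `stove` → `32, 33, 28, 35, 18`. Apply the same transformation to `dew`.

Letters become their 1-based position plus 13 (so a→14, b→15, …).
On dew: d=4→17, e=5→18, w=23→36.

17, 18, 36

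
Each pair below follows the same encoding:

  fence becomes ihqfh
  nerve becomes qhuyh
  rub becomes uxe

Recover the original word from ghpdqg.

demand

Compare letters: f→i is +3, e→h is +3, n→q is +3 — a constant shift. Every letter moves 3 places later in the alphabet, wrapping around z→a.
Undoing it on ghpdqg: g−3=d, h−3=e, p−3=m, d−3=a, q−3=n, g−3=d.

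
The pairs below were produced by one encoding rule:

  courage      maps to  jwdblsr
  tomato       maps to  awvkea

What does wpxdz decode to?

The shift increases by 1 at each position, starting from +7: 7, 8, 9, ….
Reversing it on wpxdz: w−7=p, p−8=h, x−9=o, d−10=t, z−11=o.

photo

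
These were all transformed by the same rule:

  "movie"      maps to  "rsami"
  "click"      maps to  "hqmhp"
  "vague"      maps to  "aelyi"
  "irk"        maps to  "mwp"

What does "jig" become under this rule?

The shift depends on letter class: consonant m→r is +5, but vowel o→s is +4. Two shifts are in play — +4 for a/e/i/o/u, +5 for every other letter.
For jig: j(cons)+5=o, i(vowel)+4=m, g(cons)+5=l.

oml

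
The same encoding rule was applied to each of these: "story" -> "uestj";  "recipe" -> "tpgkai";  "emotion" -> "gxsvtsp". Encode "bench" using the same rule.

dpres

Shifts by position in story: pos 0: s→u (+2), pos 1: t→e (+11), pos 2: o→s (+4), pos 3: r→t (+2), pos 4: y→j (+11) — repeating every 3. A repeating key of period 3 is used — shifts +2, +11, +4 over and over.
Applying it to bench: b+2=d, e+11=p, n+4=r, c+2=e, h+11=s.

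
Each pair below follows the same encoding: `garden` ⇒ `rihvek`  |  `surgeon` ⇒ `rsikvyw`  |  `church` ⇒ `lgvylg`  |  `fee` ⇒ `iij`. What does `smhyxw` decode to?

The output letters match the input read backwards, each shifted +4: garden reversed is nedrag. Two steps: reverse the string, then apply a Caesar shift of +4.
Decoding smhyxw: shift back: s−4=o, m−4=i, h−4=d, y−4=u, x−4=t, w−4=s → oiduts; then reverse → studio.

studio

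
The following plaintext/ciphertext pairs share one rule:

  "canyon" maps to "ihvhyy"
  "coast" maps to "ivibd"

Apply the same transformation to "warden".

chzmoy

In canyon: c→i is +6, a→h is +7, n→v is +8, y→h is +9 — the shift increases by 1 each position. Letter i (0-indexed) is shifted by i+6, so successive shifts are 6, 7, 8, ….
Applying it to warden: w+6=c, a+7=h, r+8=z, d+9=m, e+10=o, n+11=y.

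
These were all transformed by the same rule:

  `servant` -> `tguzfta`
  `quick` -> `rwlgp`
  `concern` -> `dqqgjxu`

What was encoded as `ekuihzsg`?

Each letter shifts forward by (position + 1), i.e. 1, 2, 3, … — the shift grows by one for each successive letter.
Decoding ekuihzsg: e−1=d, k−2=i, u−3=r, i−4=e, h−5=c, z−6=t, s−7=l, g−8=y.

directly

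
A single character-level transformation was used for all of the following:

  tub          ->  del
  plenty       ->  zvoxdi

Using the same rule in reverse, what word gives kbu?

Compare letters: t→d is +10, u→e is +10, b→l is +10 — a constant shift. It's a constant shift of +10 (ROT10).
Decoding kbu: k−10=a, b−10=r, u−10=k.

ark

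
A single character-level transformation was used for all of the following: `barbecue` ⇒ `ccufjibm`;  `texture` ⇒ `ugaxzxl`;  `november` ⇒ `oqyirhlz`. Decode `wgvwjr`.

Each letter shifts forward by (position + 1), i.e. 1, 2, 3, … — the shift grows by one for each successive letter.
Decoding wgvwjr: w−1=v, g−2=e, v−3=s, w−4=s, j−5=e, r−6=l.

vessel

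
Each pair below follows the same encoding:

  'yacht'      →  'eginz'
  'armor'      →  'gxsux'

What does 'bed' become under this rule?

hkj

Each letter is shifted forward by 6 in the alphabet (a Caesar shift of +6).
For bed: b+6=h, e+6=k, d+6=j.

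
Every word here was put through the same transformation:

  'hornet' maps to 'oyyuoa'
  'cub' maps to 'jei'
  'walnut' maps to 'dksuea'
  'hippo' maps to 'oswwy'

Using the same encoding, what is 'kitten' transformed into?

The shift depends on letter class: consonant h→o is +7, but vowel o→y is +10. Vowels shift forward by 10 and consonants shift forward by 7.
Applying it to kitten: k(cons)+7=r, i(vowel)+10=s, t(cons)+7=a, t(cons)+7=a, e(vowel)+10=o, n(cons)+7=u.

rsaaou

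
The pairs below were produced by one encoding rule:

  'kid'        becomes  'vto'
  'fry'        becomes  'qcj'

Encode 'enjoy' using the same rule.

pyuzj

This is a Caesar cipher with shift 11.
Applying it to enjoy: e+11=p, n+11=y, j+11=u, o+11=z, y+11=j.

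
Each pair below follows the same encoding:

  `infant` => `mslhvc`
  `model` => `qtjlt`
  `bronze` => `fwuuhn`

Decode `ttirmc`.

In infant: i→m is +4, n→s is +5, f→l is +6, a→h is +7 — the shift increases by 1 each position. The shift increases by 1 at each position, starting from +4: 4, 5, 6, ….
Undoing it on ttirmc: t−4=p, t−5=o, i−6=c, r−7=k, m−8=e, c−9=t.

pocket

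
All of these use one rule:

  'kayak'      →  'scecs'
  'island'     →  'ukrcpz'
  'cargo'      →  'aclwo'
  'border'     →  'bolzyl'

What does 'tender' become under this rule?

Each letter's alphabet position (a=0..z=25) is mapped through 25·x+2 mod 26 — an affine cipher.
For tender: t(19)→25·19+2≡9=j; e(4)→25·4+2≡24=y; n(13)→25·13+2≡15=p; d(3)→25·3+2≡25=z; e(4)→25·4+2≡24=y; r(17)→25·17+2≡11=l (all mod 26).

jypzyl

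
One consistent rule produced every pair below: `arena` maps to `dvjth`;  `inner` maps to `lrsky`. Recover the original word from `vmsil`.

since

In arena: a→d is +3, r→v is +4, e→j is +5, n→t is +6 — the shift increases by 1 each position. Each letter shifts forward by (position + 3), i.e. 3, 4, 5, … — the shift grows by one for each successive letter.
Undoing it on vmsil: v−3=s, m−4=i, s−5=n, i−6=c, l−7=e.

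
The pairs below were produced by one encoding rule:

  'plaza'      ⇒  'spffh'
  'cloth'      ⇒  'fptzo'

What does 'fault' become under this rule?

In plaza: p→s is +3, l→p is +4, a→f is +5, z→f is +6 — the shift increases by 1 each position. The shift increases by 1 at each position, starting from +3: 3, 4, 5, ….
For fault: f+3=i, a+4=e, u+5=z, l+6=r, t+7=a.

iezra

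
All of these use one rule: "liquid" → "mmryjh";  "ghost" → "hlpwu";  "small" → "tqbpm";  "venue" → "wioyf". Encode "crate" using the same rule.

dvbxf

Shifts by position in liquid: pos 0: l→m (+1), pos 1: i→m (+4), pos 2: q→r (+1), pos 3: u→y (+4) — repeating every 2. A repeating key of period 2 is used — shifts +1, +4 over and over.
For crate: c+1=d, r+4=v, a+1=b, t+4=x, e+1=f.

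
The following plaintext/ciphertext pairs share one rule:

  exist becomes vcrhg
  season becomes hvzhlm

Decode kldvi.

Each pair mirrors across the alphabet (e↔v, x↔c, i↔r): positions sum to 25. This is the alphabet-reversal cipher (Atbash): a becomes z, b becomes y, etc.
Reversing it on kldvi: k↔p, l↔o, d↔w, v↔e, i↔r.

power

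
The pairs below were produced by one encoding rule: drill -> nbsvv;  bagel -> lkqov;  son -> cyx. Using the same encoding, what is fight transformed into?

psqrd

It's a constant shift of +10 (ROT10).
Applying it to fight: f+10=p, i+10=s, g+10=q, h+10=r, t+10=d.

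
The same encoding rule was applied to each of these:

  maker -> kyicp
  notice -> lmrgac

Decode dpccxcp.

Every letter moves 24 places later in the alphabet, wrapping around z→a.
Reversing it on dpccxcp: d−24=f, p−24=r, c−24=e, c−24=e, x−24=z, c−24=e, p−24=r.

freezer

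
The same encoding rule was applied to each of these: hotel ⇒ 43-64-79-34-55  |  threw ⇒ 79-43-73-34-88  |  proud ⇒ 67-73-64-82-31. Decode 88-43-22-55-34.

whale

The formula is n = 3×(alphabet index, a=1) + 19.
Decoding 88-43-22-55-34: 88→(88−19)÷3=23=w, 43→(43−19)÷3=8=h, 22→(22−19)÷3=1=a, 55→(55−19)÷3=12=l, 34→(34−19)÷3=5=e.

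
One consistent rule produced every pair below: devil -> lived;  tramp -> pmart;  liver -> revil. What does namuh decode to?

human

The output letters match the input read backwards: devil reversed is lived. It's just the letters in reverse order.
Decoding namuh: then reverse → human.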